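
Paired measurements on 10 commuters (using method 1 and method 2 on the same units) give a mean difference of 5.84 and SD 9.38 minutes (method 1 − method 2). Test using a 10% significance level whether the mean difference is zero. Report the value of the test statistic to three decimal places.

H0: μ_d = 0; H1: μ_d ≠ 0 (paired t-test on the differences, two-sided).
t = d̄/(s_d/√n) = 5.84/(9.38/√10) = 1.969
df = n − 1 = 9
Two-sided p-value ≈ 0.080
Since p ≈ 0.080 < α = 0.1, reject H0; the evidence is statistically significant.

1.969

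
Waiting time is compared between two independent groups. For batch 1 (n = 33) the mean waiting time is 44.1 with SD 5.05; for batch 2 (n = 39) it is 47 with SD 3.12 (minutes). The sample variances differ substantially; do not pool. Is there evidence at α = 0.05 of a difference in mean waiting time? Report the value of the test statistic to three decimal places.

Let group 1 = batch 1, group 2 = batch 2. H0: μ_1 = μ_2; H1: μ_1 ≠ μ_2 (Welch's two-sample t-test, two-sided).
t = (x̄_1 − x̄_2)/√(s_1²/n_1 + s_2²/n_2) = (44.1 − 47)/√(5.05²/33 + 3.12²/39) = -2.868
Welch–Satterthwaite df ≈ 51.49
Two-sided p-value ≈ 0.006
Since p ≈ 0.006 < α = 0.05, reject H0; the evidence is statistically significant.

-2.868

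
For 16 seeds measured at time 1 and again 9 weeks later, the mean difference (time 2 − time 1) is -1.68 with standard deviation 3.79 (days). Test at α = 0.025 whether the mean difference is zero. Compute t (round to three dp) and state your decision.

H0: μ_d = 0; H1: μ_d ≠ 0 (paired t-test on the differences, two-sided).
t = d̄/(s_d/√n) = -1.68/(3.79/√16) = -1.773
df = n − 1 = 15
Two-sided p-value ≈ 0.097
Since p ≈ 0.097 > α = 0.025, fail to reject H0; the evidence is not statistically significant.

t = -1.773; fail to reject H0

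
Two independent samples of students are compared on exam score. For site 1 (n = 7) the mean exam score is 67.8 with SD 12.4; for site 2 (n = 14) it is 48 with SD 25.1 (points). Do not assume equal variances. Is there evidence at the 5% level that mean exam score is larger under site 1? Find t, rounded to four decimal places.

2.4196

Let group 1 = site 1, group 2 = site 2. H0: μ_1 = μ_2; H1: μ_1 > μ_2 (Welch's two-sample t-test, right-tailed).
t = (x̄_1 − x̄_2)/√(s_1²/n_1 + s_2²/n_2) = (67.8 − 48)/√(12.4²/7 + 25.1²/14) = 2.4196
Welch–Satterthwaite df ≈ 18.99
p-value = P(T ≥ 2.4196) ≈ 0.013
Since p ≈ 0.013 < α = 0.05, reject H0; the data support H1.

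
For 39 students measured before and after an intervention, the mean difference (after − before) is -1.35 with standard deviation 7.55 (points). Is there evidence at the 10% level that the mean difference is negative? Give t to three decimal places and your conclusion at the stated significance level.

t = -1.117; fail to reject H0

H0: μ_d = 0; H1: μ_d < 0 (paired t-test on the differences, left-tailed).
t = d̄/(s_d/√n) = -1.35/(7.55/√39) = -1.117
df = n − 1 = 38
p-value = P(T ≤ -1.117) ≈ 0.1356
Since p ≈ 0.1356 > α = 0.1, fail to reject H0; the evidence is not statistically significant.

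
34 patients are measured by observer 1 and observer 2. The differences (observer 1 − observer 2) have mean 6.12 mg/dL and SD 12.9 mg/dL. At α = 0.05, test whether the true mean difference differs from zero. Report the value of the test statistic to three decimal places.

2.766

H0: μ_d = 0; H1: μ_d ≠ 0 (paired t-test on the differences, two-sided).
t = d̄/(s_d/√n) = 6.12/(12.9/√34) = 2.766
df = n − 1 = 33
Two-sided p-value ≈ 0.009
Since p ≈ 0.009 < α = 0.05, reject H0; the evidence is statistically significant.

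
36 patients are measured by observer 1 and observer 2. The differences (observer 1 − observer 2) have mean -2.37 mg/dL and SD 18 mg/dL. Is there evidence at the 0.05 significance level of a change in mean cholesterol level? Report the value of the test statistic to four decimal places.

H0: μ_d = 0; H1: μ_d ≠ 0 (paired t-test on the differences, two-sided).
t = d̄/(s_d/√n) = -2.37/(18/√36) = -0.7900
df = n − 1 = 35
Two-sided p-value ≈ 0.435
Since p ≈ 0.435 > α = 0.05, fail to reject H0; the data do not provide sufficient evidence against H0.

-0.7900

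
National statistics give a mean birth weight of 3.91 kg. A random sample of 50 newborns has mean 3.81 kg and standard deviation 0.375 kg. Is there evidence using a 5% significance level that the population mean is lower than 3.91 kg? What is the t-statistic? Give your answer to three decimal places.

-1.886

H0: μ = 3.91; H1: μ < 3.91 (one-sample t-test, left-tailed).
t = (x̄ − μ₀)/(s/√n) = (3.81 − 3.91)/(0.375/√50) = -1.886
df = n − 1 = 49
p-value = P(T ≤ -1.886) ≈ 0.0326
Since p ≈ 0.0326 < α = 0.05, reject H0; the data support H1.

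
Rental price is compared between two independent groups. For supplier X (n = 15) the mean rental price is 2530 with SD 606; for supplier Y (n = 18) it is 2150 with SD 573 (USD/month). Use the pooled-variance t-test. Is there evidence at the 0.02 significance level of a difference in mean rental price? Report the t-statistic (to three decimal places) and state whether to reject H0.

t = 1.848; fail to reject H0

Let group 1 = supplier X, group 2 = supplier Y. H0: μ_1 = μ_2; H1: μ_1 ≠ μ_2 (two-sample pooled-variance t-test, two-sided).
s_p² = [(15−1)·606² + (18−1)·573²]/(15+18−2) = 345900
t = (2530 − 2150)/√[345900·(1/15 + 1/18)] = 1.848
df = n₁ + n₂ − 2 = 31
Two-sided p-value ≈ 0.0741
Since p ≈ 0.0741 > α = 0.02, fail to reject H0; the evidence is not statistically significant.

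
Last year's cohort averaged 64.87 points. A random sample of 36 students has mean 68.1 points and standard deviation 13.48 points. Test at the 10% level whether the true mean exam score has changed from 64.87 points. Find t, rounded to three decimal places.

H0: μ = 64.87; H1: μ ≠ 64.87 (one-sample t-test, two-sided).
t = (x̄ − μ₀)/(s/√n) = (68.1 − 64.87)/(13.48/√36) = 1.438
df = n − 1 = 35
Two-sided p-value ≈ 0.1594
Since p ≈ 0.1594 > α = 0.1, fail to reject H0; the data do not provide sufficient evidence against H0.

1.438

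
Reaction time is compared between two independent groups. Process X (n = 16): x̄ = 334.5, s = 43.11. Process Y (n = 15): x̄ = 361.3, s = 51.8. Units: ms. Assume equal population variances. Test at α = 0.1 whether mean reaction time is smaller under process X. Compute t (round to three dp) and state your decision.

t = -1.570; reject H0

Let group 1 = process X, group 2 = process Y. H0: μ_1 = μ_2; H1: μ_1 < μ_2 (two-sample pooled-variance t-test, left-tailed).
s_p² = [(16−1)·43.11² + (15−1)·51.8²]/(16+15−2) = 2256.64
t = (334.5 − 361.3)/√[2256.64·(1/16 + 1/15)] = -1.570
df = n₁ + n₂ − 2 = 29
p-value = P(T ≤ -1.570) ≈ 0.064
Since p ≈ 0.064 < α = 0.1, reject H0; the data support H1.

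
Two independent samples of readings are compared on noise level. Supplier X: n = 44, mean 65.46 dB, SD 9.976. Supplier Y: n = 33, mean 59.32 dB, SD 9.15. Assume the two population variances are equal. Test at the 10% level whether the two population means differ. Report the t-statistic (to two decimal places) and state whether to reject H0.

Let group 1 = supplier X, group 2 = supplier Y. H0: μ_1 = μ_2; H1: μ_1 ≠ μ_2 (two-sample pooled-variance t-test, two-sided).
s_p² = [(44−1)·9.976² + (33−1)·9.15²]/(44+33−2) = 92.7801
t = (65.46 − 59.32)/√[92.7801·(1/44 + 1/33)] = 2.77
df = n₁ + n₂ − 2 = 75
Two-sided p-value ≈ 0.007
Since p ≈ 0.007 < α = 0.1, reject H0; the data support H1.

t = 2.77; reject H0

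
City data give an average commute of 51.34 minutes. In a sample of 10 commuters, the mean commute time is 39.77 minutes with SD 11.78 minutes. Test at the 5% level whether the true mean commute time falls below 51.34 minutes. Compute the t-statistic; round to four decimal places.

H0: μ = 51.34; H1: μ < 51.34 (one-sample t-test, left-tailed).
t = (x̄ − μ₀)/(s/√n) = (39.77 − 51.34)/(11.78/√10) = -3.1059
df = n − 1 = 9
p-value = P(T ≤ -3.1059) ≈ 0.006
Since p ≈ 0.006 < α = 0.05, reject H0; the evidence is statistically significant.

-3.1059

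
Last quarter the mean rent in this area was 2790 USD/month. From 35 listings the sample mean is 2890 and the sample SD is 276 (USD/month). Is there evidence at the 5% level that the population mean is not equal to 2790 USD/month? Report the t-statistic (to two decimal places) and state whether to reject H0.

H0: μ = 2790; H1: μ ≠ 2790 (one-sample t-test, two-sided).
t = (x̄ − μ₀)/(s/√n) = (2890 − 2790)/(276/√35) = 2.14
df = n − 1 = 34
Two-sided p-value ≈ 0.0393
Since p ≈ 0.0393 < α = 0.05, reject H0; the evidence is statistically significant.

t = 2.14; reject H0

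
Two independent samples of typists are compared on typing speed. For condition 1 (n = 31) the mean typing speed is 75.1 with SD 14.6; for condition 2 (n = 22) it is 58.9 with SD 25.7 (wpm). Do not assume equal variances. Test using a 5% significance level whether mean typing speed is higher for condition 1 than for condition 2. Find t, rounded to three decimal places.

Let group 1 = condition 1, group 2 = condition 2. H0: μ_1 = μ_2; H1: μ_1 > μ_2 (Welch's two-sample t-test, right-tailed).
t = (x̄_1 − x̄_2)/√(s_1²/n_1 + s_2²/n_2) = (75.1 − 58.9)/√(14.6²/31 + 25.7²/22) = 2.667
Welch–Satterthwaite df ≈ 30.60
p-value = P(T ≥ 2.667) ≈ 0.0061
Since p ≈ 0.0061 < α = 0.05, reject H0; the evidence is statistically significant.

2.667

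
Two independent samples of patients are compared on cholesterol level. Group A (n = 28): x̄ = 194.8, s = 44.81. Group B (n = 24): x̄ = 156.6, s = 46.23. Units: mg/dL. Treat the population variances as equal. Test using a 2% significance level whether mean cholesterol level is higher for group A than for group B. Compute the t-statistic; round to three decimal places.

Let group 1 = group A, group 2 = group B. H0: μ_1 = μ_2; H1: μ_1 > μ_2 (two-sample pooled-variance t-test, right-tailed).
s_p² = [(28−1)·44.81² + (24−1)·46.23²]/(28+24−2) = 2067.4
t = (194.8 − 156.6)/√[2067.4·(1/28 + 1/24)] = 3.020
df = n₁ + n₂ − 2 = 50
p-value = P(T ≥ 3.020) ≈ 0.0020
Since p ≈ 0.0020 < α = 0.02, reject H0; the data support H1.

3.020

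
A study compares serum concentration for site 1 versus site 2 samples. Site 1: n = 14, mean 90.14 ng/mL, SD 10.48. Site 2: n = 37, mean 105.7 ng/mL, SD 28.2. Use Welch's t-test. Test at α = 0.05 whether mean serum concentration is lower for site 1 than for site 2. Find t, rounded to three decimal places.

-2.873

Let group 1 = site 1, group 2 = site 2. H0: μ_1 = μ_2; H1: μ_1 < μ_2 (Welch's two-sample t-test, left-tailed).
t = (x̄_1 − x̄_2)/√(s_1²/n_1 + s_2²/n_2) = (90.14 − 105.7)/√(10.48²/14 + 28.2²/37) = -2.873
Welch–Satterthwaite df ≈ 49.00
p-value = P(T ≤ -2.873) ≈ 0.0030
Since p ≈ 0.0030 < α = 0.05, reject H0; the evidence is statistically significant.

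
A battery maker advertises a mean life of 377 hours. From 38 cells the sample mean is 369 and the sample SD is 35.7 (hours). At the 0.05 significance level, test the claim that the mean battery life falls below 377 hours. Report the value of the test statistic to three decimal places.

-1.381

H0: μ = 377; H1: μ < 377 (one-sample t-test, left-tailed).
t = (x̄ − μ₀)/(s/√n) = (369 − 377)/(35.7/√38) = -1.381
df = n − 1 = 37
p-value = P(T ≤ -1.381) ≈ 0.0877
Since p ≈ 0.0877 > α = 0.05, fail to reject H0; the data do not provide sufficient evidence against H0.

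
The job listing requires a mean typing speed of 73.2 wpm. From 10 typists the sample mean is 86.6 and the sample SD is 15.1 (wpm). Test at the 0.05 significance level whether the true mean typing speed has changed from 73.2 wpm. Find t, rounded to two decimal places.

H0: μ = 73.2; H1: μ ≠ 73.2 (one-sample t-test, two-sided).
t = (x̄ − μ₀)/(s/√n) = (86.6 − 73.2)/(15.1/√10) = 2.81
df = n − 1 = 9
Two-sided p-value ≈ 0.021
Since p ≈ 0.021 < α = 0.05, reject H0; the evidence is statistically significant.

2.81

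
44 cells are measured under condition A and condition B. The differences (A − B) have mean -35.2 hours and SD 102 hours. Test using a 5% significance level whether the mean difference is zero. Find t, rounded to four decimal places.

H0: μ_d = 0; H1: μ_d ≠ 0 (paired t-test on the differences, two-sided).
t = d̄/(s_d/√n) = -35.2/(102/√44) = -2.2891
df = n − 1 = 43
Two-sided p-value ≈ 0.027
Since p ≈ 0.027 < α = 0.05, reject H0; the evidence is statistically significant.

-2.2891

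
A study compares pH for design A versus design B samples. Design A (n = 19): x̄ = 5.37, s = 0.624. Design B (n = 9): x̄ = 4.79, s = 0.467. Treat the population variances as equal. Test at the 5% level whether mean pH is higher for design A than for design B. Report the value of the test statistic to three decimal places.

2.470

Let group 1 = design A, group 2 = design B. H0: μ_1 = μ_2; H1: μ_1 > μ_2 (two-sample pooled-variance t-test, right-tailed).
s_p² = [(19−1)·0.624² + (9−1)·0.467²]/(19+9−2) = 0.336672
t = (5.37 − 4.79)/√[0.336672·(1/19 + 1/9)] = 2.470
df = n₁ + n₂ − 2 = 26
p-value = P(T ≥ 2.470) ≈ 0.0102
Since p ≈ 0.0102 < α = 0.05, reject H0; the data support H1.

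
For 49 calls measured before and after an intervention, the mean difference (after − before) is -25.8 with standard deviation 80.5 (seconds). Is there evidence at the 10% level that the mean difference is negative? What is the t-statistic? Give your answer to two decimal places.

H0: μ_d = 0; H1: μ_d < 0 (paired t-test on the differences, left-tailed).
t = d̄/(s_d/√n) = -25.8/(80.5/√49) = -2.24
df = n − 1 = 48
p-value = P(T ≤ -2.24) ≈ 0.0148
Since p ≈ 0.0148 < α = 0.1, reject H0; the data support H1.

-2.24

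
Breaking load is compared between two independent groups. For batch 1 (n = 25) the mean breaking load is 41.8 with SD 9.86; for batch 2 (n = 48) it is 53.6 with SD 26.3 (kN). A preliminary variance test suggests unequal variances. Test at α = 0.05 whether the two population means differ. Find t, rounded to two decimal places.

-2.76

Let group 1 = batch 1, group 2 = batch 2. H0: μ_1 = μ_2; H1: μ_1 ≠ μ_2 (Welch's two-sample t-test, two-sided).
t = (x̄_1 − x̄_2)/√(s_1²/n_1 + s_2²/n_2) = (41.8 − 53.6)/√(9.86²/25 + 26.3²/48) = -2.76
Welch–Satterthwaite df ≈ 66.33
Two-sided p-value ≈ 0.0075
Since p ≈ 0.0075 < α = 0.05, reject H0; the evidence is statistically significant.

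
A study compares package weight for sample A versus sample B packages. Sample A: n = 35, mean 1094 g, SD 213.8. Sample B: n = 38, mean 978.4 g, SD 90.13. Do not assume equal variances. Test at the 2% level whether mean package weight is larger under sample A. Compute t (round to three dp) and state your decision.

t = 2.965; reject H0

Let group 1 = sample A, group 2 = sample B. H0: μ_1 = μ_2; H1: μ_1 > μ_2 (Welch's two-sample t-test, right-tailed).
t = (x̄_1 − x̄_2)/√(s_1²/n_1 + s_2²/n_2) = (1094 − 978.4)/√(213.8²/35 + 90.13²/38) = 2.965
Welch–Satterthwaite df ≈ 44.94
p-value = P(T ≥ 2.965) ≈ 0.0024
Since p ≈ 0.0024 < α = 0.02, reject H0; the data support H1.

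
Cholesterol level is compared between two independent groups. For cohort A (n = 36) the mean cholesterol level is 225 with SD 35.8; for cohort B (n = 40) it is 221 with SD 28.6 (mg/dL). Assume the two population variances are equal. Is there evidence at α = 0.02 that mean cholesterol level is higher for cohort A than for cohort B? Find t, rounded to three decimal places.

Let group 1 = cohort A, group 2 = cohort B. H0: μ_1 = μ_2; H1: μ_1 > μ_2 (two-sample pooled-variance t-test, right-tailed).
s_p² = [(36−1)·35.8² + (40−1)·28.6²]/(36+40−2) = 1037.27
t = (225 − 221)/√[1037.27·(1/36 + 1/40)] = 0.541
df = n₁ + n₂ − 2 = 74
p-value = P(T ≥ 0.541) ≈ 0.295
Since p ≈ 0.295 > α = 0.02, fail to reject H0; the evidence is not statistically significant.

0.541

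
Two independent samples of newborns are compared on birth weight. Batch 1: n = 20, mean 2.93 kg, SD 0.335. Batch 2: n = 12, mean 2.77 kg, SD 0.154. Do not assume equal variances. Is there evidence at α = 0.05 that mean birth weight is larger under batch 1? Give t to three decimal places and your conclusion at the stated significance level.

Let group 1 = batch 1, group 2 = batch 2. H0: μ_1 = μ_2; H1: μ_1 > μ_2 (Welch's two-sample t-test, right-tailed).
t = (x̄_1 − x̄_2)/√(s_1²/n_1 + s_2²/n_2) = (2.93 − 2.77)/√(0.335²/20 + 0.154²/12) = 1.837
Welch–Satterthwaite df ≈ 28.61
p-value = P(T ≥ 1.837) ≈ 0.038
Since p ≈ 0.038 < α = 0.05, reject H0; the evidence is statistically significant.

t = 1.837; reject H0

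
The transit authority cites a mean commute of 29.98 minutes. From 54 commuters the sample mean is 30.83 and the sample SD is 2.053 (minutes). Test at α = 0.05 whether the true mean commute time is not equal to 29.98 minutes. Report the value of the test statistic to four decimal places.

H0: μ = 29.98; H1: μ ≠ 29.98 (one-sample t-test, two-sided).
t = (x̄ − μ₀)/(s/√n) = (30.83 − 29.98)/(2.053/√54) = 3.0425
df = n − 1 = 53
Two-sided p-value ≈ 0.0036
Since p ≈ 0.0036 < α = 0.05, reject H0; the evidence is statistically significant.

3.0425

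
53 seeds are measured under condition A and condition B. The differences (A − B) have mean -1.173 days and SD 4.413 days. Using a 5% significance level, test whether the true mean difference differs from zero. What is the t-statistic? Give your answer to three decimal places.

H0: μ_d = 0; H1: μ_d ≠ 0 (paired t-test on the differences, two-sided).
t = d̄/(s_d/√n) = -1.173/(4.413/√53) = -1.935
df = n − 1 = 52
Two-sided p-value ≈ 0.058
Since p ≈ 0.058 > α = 0.05, fail to reject H0; the evidence is not statistically significant.

-1.935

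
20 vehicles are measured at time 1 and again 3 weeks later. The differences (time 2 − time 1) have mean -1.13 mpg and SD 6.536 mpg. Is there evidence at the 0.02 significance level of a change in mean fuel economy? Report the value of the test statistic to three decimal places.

H0: μ_d = 0; H1: μ_d ≠ 0 (paired t-test on the differences, two-sided).
t = d̄/(s_d/√n) = -1.13/(6.536/√20) = -0.773
df = n − 1 = 19
Two-sided p-value ≈ 0.4489
Since p ≈ 0.4489 > α = 0.02, fail to reject H0; the evidence is not statistically significant.

-0.773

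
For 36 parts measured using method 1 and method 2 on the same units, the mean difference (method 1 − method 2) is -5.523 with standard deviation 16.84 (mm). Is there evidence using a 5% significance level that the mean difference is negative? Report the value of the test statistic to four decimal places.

H0: μ_d = 0; H1: μ_d < 0 (paired t-test on the differences, left-tailed).
t = d̄/(s_d/√n) = -5.523/(16.84/√36) = -1.9678
df = n − 1 = 35
p-value = P(T ≤ -1.9678) ≈ 0.0285
Since p ≈ 0.0285 < α = 0.05, reject H0; the data support H1.

-1.9678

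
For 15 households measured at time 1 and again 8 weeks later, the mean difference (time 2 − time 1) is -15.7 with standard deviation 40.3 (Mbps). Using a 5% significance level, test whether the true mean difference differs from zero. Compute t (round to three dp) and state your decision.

t = -1.509; fail to reject H0

H0: μ_d = 0; H1: μ_d ≠ 0 (paired t-test on the differences, two-sided).
t = d̄/(s_d/√n) = -15.7/(40.3/√15) = -1.509
df = n − 1 = 14
Two-sided p-value ≈ 0.154
Since p ≈ 0.154 > α = 0.05, fail to reject H0; the evidence is not statistically significant.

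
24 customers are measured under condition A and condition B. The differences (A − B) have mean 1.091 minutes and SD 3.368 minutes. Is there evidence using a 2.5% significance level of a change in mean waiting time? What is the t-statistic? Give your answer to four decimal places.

1.5869

H0: μ_d = 0; H1: μ_d ≠ 0 (paired t-test on the differences, two-sided).
t = d̄/(s_d/√n) = 1.091/(3.368/√24) = 1.5869
df = n − 1 = 23
Two-sided p-value ≈ 0.126
Since p ≈ 0.126 > α = 0.025, fail to reject H0; the evidence is not statistically significant.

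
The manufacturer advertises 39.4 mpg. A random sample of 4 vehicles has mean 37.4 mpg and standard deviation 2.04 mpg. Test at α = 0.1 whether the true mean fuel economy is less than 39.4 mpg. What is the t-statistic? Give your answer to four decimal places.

-1.9608

H0: μ = 39.4; H1: μ < 39.4 (one-sample t-test, left-tailed).
t = (x̄ − μ₀)/(s/√n) = (37.4 − 39.4)/(2.04/√4) = -1.9608
df = n − 1 = 3
p-value = P(T ≤ -1.9608) ≈ 0.0724
Since p ≈ 0.0724 < α = 0.1, reject H0; the data support H1.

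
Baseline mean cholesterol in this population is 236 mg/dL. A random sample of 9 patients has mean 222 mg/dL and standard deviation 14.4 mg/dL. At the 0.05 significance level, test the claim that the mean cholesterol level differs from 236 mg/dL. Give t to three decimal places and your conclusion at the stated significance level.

t = -2.917; reject H0

H0: μ = 236; H1: μ ≠ 236 (one-sample t-test, two-sided).
t = (x̄ − μ₀)/(s/√n) = (222 − 236)/(14.4/√9) = -2.917
df = n − 1 = 8
Two-sided p-value ≈ 0.019
Since p ≈ 0.019 < α = 0.05, reject H0; the data support H1.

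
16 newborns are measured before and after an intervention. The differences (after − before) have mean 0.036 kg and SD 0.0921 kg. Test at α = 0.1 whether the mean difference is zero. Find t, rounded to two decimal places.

1.56

H0: μ_d = 0; H1: μ_d ≠ 0 (paired t-test on the differences, two-sided).
t = d̄/(s_d/√n) = 0.036/(0.0921/√16) = 1.56
df = n − 1 = 15
Two-sided p-value ≈ 0.139
Since p ≈ 0.139 > α = 0.1, fail to reject H0; the data do not provide sufficient evidence against H0.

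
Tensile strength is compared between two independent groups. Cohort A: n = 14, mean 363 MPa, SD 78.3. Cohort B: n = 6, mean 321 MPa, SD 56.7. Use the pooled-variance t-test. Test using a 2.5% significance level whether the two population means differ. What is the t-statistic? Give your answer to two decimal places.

Let group 1 = cohort A, group 2 = cohort B. H0: μ_1 = μ_2; H1: μ_1 ≠ μ_2 (two-sample pooled-variance t-test, two-sided).
s_p² = [(14−1)·78.3² + (6−1)·56.7²]/(14+6−2) = 5320.89
t = (363 − 321)/√[5320.89·(1/14 + 1/6)] = 1.18
df = n₁ + n₂ − 2 = 18
Two-sided p-value ≈ 0.253
Since p ≈ 0.253 > α = 0.025, fail to reject H0; the evidence is not statistically significant.

1.18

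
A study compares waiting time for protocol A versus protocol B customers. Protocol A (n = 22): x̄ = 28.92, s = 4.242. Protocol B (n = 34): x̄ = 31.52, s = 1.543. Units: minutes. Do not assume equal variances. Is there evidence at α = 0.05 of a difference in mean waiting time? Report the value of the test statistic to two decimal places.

-2.76

Let group 1 = protocol A, group 2 = protocol B. H0: μ_1 = μ_2; H1: μ_1 ≠ μ_2 (Welch's two-sample t-test, two-sided).
t = (x̄_1 − x̄_2)/√(s_1²/n_1 + s_2²/n_2) = (28.92 − 31.52)/√(4.242²/22 + 1.543²/34) = -2.76
Welch–Satterthwaite df ≈ 24.63
Two-sided p-value ≈ 0.011
Since p ≈ 0.011 < α = 0.05, reject H0; the data support H1.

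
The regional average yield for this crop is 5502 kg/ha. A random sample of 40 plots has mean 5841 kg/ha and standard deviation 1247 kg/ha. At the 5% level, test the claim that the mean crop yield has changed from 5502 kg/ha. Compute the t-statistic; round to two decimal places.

1.72

H0: μ = 5502; H1: μ ≠ 5502 (one-sample t-test, two-sided).
t = (x̄ − μ₀)/(s/√n) = (5841 − 5502)/(1247/√40) = 1.72
df = n − 1 = 39
Two-sided p-value ≈ 0.0935
Since p ≈ 0.0935 > α = 0.05, fail to reject H0; the data do not provide sufficient evidence against H0.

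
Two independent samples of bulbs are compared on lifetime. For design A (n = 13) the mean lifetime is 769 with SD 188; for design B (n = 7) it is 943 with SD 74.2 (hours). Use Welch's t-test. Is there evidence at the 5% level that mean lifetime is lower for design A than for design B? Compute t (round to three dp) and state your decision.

Let group 1 = design A, group 2 = design B. H0: μ_1 = μ_2; H1: μ_1 < μ_2 (Welch's two-sample t-test, left-tailed).
t = (x̄_1 − x̄_2)/√(s_1²/n_1 + s_2²/n_2) = (769 − 943)/√(188²/13 + 74.2²/7) = -2.939
Welch–Satterthwaite df ≈ 17.09
p-value = P(T ≤ -2.939) ≈ 0.005
Since p ≈ 0.005 < α = 0.05, reject H0; the data support H1.

t = -2.939; reject H0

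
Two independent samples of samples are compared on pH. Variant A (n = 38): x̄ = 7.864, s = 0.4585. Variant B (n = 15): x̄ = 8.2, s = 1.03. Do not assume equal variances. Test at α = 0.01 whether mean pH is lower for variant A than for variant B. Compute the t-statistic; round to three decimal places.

Let group 1 = variant A, group 2 = variant B. H0: μ_1 = μ_2; H1: μ_1 < μ_2 (Welch's two-sample t-test, left-tailed).
t = (x̄_1 − x̄_2)/√(s_1²/n_1 + s_2²/n_2) = (7.864 − 8.2)/√(0.4585²/38 + 1.03²/15) = -1.217
Welch–Satterthwaite df ≈ 16.24
p-value = P(T ≤ -1.217) ≈ 0.1205
Since p ≈ 0.1205 > α = 0.01, fail to reject H0; the data do not provide sufficient evidence against H0.

-1.217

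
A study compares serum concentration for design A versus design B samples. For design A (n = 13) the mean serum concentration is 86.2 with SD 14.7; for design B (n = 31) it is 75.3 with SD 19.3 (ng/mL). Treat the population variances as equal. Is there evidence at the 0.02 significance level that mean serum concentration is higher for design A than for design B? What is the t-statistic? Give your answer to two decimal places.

Let group 1 = design A, group 2 = design B. H0: μ_1 = μ_2; H1: μ_1 > μ_2 (two-sample pooled-variance t-test, right-tailed).
s_p² = [(13−1)·14.7² + (31−1)·19.3²]/(13+31−2) = 327.804
t = (86.2 − 75.3)/√[327.804·(1/13 + 1/31)] = 1.82
df = n₁ + n₂ − 2 = 42
p-value = P(T ≥ 1.82) ≈ 0.0378
Since p ≈ 0.0378 > α = 0.02, fail to reject H0; the evidence is not statistically significant.

1.82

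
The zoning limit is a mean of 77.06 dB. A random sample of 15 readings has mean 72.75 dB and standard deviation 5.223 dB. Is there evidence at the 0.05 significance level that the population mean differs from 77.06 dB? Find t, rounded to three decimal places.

H0: μ = 77.06; H1: μ ≠ 77.06 (one-sample t-test, two-sided).
t = (x̄ − μ₀)/(s/√n) = (72.75 − 77.06)/(5.223/√15) = -3.196
df = n − 1 = 14
Two-sided p-value ≈ 0.006
Since p ≈ 0.006 < α = 0.05, reject H0; the data support H1.

-3.196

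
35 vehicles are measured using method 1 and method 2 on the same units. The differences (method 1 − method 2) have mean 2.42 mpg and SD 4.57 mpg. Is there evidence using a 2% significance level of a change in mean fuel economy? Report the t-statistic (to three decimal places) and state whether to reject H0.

H0: μ_d = 0; H1: μ_d ≠ 0 (paired t-test on the differences, two-sided).
t = d̄/(s_d/√n) = 2.42/(4.57/√35) = 3.133
df = n − 1 = 34
Two-sided p-value ≈ 0.004
Since p ≈ 0.004 < α = 0.02, reject H0; the data support H1.

t = 3.133; reject H0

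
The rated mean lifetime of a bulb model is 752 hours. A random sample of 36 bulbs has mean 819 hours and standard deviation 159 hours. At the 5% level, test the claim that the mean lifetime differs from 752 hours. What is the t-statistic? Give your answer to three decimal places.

H0: μ = 752; H1: μ ≠ 752 (one-sample t-test, two-sided).
t = (x̄ − μ₀)/(s/√n) = (819 − 752)/(159/√36) = 2.528
df = n − 1 = 35
Two-sided p-value ≈ 0.0161
Since p ≈ 0.0161 < α = 0.05, reject H0; the evidence is statistically significant.

2.528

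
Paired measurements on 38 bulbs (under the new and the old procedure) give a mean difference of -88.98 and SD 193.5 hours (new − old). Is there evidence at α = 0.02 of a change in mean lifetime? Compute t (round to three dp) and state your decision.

t = -2.835; reject H0

H0: μ_d = 0; H1: μ_d ≠ 0 (paired t-test on the differences, two-sided).
t = d̄/(s_d/√n) = -88.98/(193.5/√38) = -2.835
df = n − 1 = 37
Two-sided p-value ≈ 0.0074
Since p ≈ 0.0074 < α = 0.02, reject H0; the evidence is statistically significant.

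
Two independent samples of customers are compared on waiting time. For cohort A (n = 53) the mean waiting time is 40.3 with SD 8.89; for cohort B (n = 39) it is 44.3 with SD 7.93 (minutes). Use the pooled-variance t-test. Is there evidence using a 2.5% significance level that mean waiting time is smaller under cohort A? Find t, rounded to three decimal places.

Let group 1 = cohort A, group 2 = cohort B. H0: μ_1 = μ_2; H1: μ_1 < μ_2 (two-sample pooled-variance t-test, left-tailed).
s_p² = [(53−1)·8.89² + (39−1)·7.93²]/(53+39−2) = 72.2144
t = (40.3 − 44.3)/√[72.2144·(1/53 + 1/39)] = -2.231
df = n₁ + n₂ − 2 = 90
p-value = P(T ≤ -2.231) ≈ 0.014
Since p ≈ 0.014 < α = 0.025, reject H0; the evidence is statistically significant.

-2.231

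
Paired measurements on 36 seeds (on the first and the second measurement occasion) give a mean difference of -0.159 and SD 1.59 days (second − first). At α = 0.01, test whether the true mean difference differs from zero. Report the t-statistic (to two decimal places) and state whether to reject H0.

t = -0.60; fail to reject H0

H0: μ_d = 0; H1: μ_d ≠ 0 (paired t-test on the differences, two-sided).
t = d̄/(s_d/√n) = -0.159/(1.59/√36) = -0.60
df = n − 1 = 35
Two-sided p-value ≈ 0.5524
Since p ≈ 0.5524 > α = 0.01, fail to reject H0; the data do not provide sufficient evidence against H0.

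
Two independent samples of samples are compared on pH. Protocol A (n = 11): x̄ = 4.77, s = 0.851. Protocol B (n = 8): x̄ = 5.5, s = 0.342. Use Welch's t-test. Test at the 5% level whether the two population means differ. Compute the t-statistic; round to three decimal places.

-2.574

Let group 1 = protocol A, group 2 = protocol B. H0: μ_1 = μ_2; H1: μ_1 ≠ μ_2 (Welch's two-sample t-test, two-sided).
t = (x̄_1 − x̄_2)/√(s_1²/n_1 + s_2²/n_2) = (4.77 − 5.5)/√(0.851²/11 + 0.342²/8) = -2.574
Welch–Satterthwaite df ≈ 13.95
Two-sided p-value ≈ 0.0221
Since p ≈ 0.0221 < α = 0.05, reject H0; the evidence is statistically significant.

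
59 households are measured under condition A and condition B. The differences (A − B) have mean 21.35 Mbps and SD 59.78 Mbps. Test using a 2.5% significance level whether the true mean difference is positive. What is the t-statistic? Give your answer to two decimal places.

2.74

H0: μ_d = 0; H1: μ_d > 0 (paired t-test on the differences, right-tailed).
t = d̄/(s_d/√n) = 21.35/(59.78/√59) = 2.74
df = n − 1 = 58
p-value = P(T ≥ 2.74) ≈ 0.0040
Since p ≈ 0.0040 < α = 0.025, reject H0; the evidence is statistically significant.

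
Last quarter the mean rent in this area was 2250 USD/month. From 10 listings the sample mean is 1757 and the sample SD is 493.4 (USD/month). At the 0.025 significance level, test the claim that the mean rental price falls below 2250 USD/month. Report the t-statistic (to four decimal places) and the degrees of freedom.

t = -3.1597, df = 9

H0: μ = 2250; H1: μ < 2250 (one-sample t-test, left-tailed).
t = (x̄ − μ₀)/(s/√n) = (1757 − 2250)/(493.4/√10) = -3.1597
df = n − 1 = 9
p-value = P(T ≤ -3.1597) ≈ 0.006
Since p ≈ 0.006 < α = 0.025, reject H0; the evidence is statistically significant.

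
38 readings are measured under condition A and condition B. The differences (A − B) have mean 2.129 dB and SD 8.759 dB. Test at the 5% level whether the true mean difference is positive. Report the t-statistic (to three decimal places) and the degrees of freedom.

t = 1.498, df = 37

H0: μ_d = 0; H1: μ_d > 0 (paired t-test on the differences, right-tailed).
t = d̄/(s_d/√n) = 2.129/(8.759/√38) = 1.498
df = n − 1 = 37
p-value = P(T ≥ 1.498) ≈ 0.071
Since p ≈ 0.071 > α = 0.05, fail to reject H0; the data do not provide sufficient evidence against H0.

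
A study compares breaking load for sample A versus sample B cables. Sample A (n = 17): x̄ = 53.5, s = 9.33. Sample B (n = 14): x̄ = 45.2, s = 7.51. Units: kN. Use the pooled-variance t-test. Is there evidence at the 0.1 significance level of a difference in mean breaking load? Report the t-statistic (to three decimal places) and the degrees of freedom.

Let group 1 = sample A, group 2 = sample B. H0: μ_1 = μ_2; H1: μ_1 ≠ μ_2 (two-sample pooled-variance t-test, two-sided).
s_p² = [(17−1)·9.33² + (14−1)·7.51²]/(17+14−2) = 73.3098
t = (53.5 − 45.2)/√[73.3098·(1/17 + 1/14)] = 2.686
df = n₁ + n₂ − 2 = 29
Two-sided p-value ≈ 0.0118
Since p ≈ 0.0118 < α = 0.1, reject H0; the evidence is statistically significant.

t = 2.686, df = 29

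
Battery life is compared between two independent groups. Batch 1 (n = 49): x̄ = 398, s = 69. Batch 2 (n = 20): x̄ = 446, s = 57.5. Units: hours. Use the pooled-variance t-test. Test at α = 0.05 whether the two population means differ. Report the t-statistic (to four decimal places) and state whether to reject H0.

Let group 1 = batch 1, group 2 = batch 2. H0: μ_1 = μ_2; H1: μ_1 ≠ μ_2 (two-sample pooled-variance t-test, two-sided).
s_p² = [(49−1)·69² + (20−1)·57.5²]/(49+20−2) = 4348.46
t = (398 − 446)/√[4348.46·(1/49 + 1/20)] = -2.7432
df = n₁ + n₂ − 2 = 67
Two-sided p-value ≈ 0.0078
Since p ≈ 0.0078 < α = 0.05, reject H0; the evidence is statistically significant.

t = -2.7432; reject H0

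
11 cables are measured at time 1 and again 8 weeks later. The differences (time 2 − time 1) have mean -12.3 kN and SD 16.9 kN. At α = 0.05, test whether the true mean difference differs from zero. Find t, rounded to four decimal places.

-2.4139

H0: μ_d = 0; H1: μ_d ≠ 0 (paired t-test on the differences, two-sided).
t = d̄/(s_d/√n) = -12.3/(16.9/√11) = -2.4139
df = n − 1 = 10
Two-sided p-value ≈ 0.036
Since p ≈ 0.036 < α = 0.05, reject H0; the evidence is statistically significant.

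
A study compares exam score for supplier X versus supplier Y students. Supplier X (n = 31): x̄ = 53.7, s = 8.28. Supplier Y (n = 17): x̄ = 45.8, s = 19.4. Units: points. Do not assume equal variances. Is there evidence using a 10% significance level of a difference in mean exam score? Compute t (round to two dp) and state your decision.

t = 1.60; fail to reject H0

Let group 1 = supplier X, group 2 = supplier Y. H0: μ_1 = μ_2; H1: μ_1 ≠ μ_2 (Welch's two-sample t-test, two-sided).
t = (x̄_1 − x̄_2)/√(s_1²/n_1 + s_2²/n_2) = (53.7 − 45.8)/√(8.28²/31 + 19.4²/17) = 1.60
Welch–Satterthwaite df ≈ 19.25
Two-sided p-value ≈ 0.1257
Since p ≈ 0.1257 > α = 0.1, fail to reject H0; the data do not provide sufficient evidence against H0.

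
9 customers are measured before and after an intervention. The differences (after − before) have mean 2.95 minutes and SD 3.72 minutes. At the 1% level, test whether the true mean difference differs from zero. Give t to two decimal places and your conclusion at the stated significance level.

t = 2.38; fail to reject H0

H0: μ_d = 0; H1: μ_d ≠ 0 (paired t-test on the differences, two-sided).
t = d̄/(s_d/√n) = 2.95/(3.72/√9) = 2.38
df = n − 1 = 8
Two-sided p-value ≈ 0.0446
Since p ≈ 0.0446 > α = 0.01, fail to reject H0; the data do not provide sufficient evidence against H0.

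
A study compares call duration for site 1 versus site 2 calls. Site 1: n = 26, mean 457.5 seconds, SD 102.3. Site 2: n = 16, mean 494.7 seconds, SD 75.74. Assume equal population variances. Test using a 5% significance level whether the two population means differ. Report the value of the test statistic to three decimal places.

-1.256

Let group 1 = site 1, group 2 = site 2. H0: μ_1 = μ_2; H1: μ_1 ≠ μ_2 (two-sample pooled-variance t-test, two-sided).
s_p² = [(26−1)·102.3² + (16−1)·75.74²]/(26+16−2) = 8692.01
t = (457.5 − 494.7)/√[8692.01·(1/26 + 1/16)] = -1.256
df = n₁ + n₂ − 2 = 40
Two-sided p-value ≈ 0.2165
Since p ≈ 0.2165 > α = 0.05, fail to reject H0; the data do not provide sufficient evidence against H0.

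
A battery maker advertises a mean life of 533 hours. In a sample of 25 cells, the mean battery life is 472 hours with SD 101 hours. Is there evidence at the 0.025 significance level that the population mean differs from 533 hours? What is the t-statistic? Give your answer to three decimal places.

H0: μ = 533; H1: μ ≠ 533 (one-sample t-test, two-sided).
t = (x̄ − μ₀)/(s/√n) = (472 − 533)/(101/√25) = -3.020
df = n − 1 = 24
Two-sided p-value ≈ 0.006
Since p ≈ 0.006 < α = 0.025, reject H0; the data support H1.

-3.020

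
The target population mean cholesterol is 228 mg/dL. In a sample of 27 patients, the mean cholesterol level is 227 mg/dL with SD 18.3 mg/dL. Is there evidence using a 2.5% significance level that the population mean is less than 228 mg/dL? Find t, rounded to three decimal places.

H0: μ = 228; H1: μ < 228 (one-sample t-test, left-tailed).
t = (x̄ − μ₀)/(s/√n) = (227 − 228)/(18.3/√27) = -0.284
df = n − 1 = 26
p-value = P(T ≤ -0.284) ≈ 0.3894
Since p ≈ 0.3894 > α = 0.025, fail to reject H0; the evidence is not statistically significant.

-0.284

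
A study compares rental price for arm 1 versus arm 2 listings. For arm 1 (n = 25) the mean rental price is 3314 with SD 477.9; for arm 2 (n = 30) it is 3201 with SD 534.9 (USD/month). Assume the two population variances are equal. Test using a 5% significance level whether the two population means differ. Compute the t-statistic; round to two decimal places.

Let group 1 = arm 1, group 2 = arm 2. H0: μ_1 = μ_2; H1: μ_1 ≠ μ_2 (two-sample pooled-variance t-test, two-sided).
s_p² = [(25−1)·477.9² + (30−1)·534.9²]/(25+30−2) = 259976
t = (3314 − 3201)/√[259976·(1/25 + 1/30)] = 0.82
df = n₁ + n₂ − 2 = 53
Two-sided p-value ≈ 0.417
Since p ≈ 0.417 > α = 0.05, fail to reject H0; the data do not provide sufficient evidence against H0.

0.82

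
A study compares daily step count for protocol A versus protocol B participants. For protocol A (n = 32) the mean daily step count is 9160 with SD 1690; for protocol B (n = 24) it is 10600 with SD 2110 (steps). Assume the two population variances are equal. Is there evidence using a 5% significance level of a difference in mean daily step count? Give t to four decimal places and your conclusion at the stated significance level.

t = -2.8360; reject H0

Let group 1 = protocol A, group 2 = protocol B. H0: μ_1 = μ_2; H1: μ_1 ≠ μ_2 (two-sample pooled-variance t-test, two-sided).
s_p² = [(32−1)·1690² + (24−1)·2110²]/(32+24−2) = 3535880
t = (9160 − 10600)/√[3535880·(1/32 + 1/24)] = -2.8360
df = n₁ + n₂ − 2 = 54
Two-sided p-value ≈ 0.006
Since p ≈ 0.006 < α = 0.05, reject H0; the data support H1.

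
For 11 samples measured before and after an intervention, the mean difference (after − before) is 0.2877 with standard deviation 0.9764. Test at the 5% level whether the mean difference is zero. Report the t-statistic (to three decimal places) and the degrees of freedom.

t = 0.977, df = 10

H0: μ_d = 0; H1: μ_d ≠ 0 (paired t-test on the differences, two-sided).
t = d̄/(s_d/√n) = 0.2877/(0.9764/√11) = 0.977
df = n − 1 = 10
Two-sided p-value ≈ 0.351
Since p ≈ 0.351 > α = 0.05, fail to reject H0; the evidence is not statistically significant.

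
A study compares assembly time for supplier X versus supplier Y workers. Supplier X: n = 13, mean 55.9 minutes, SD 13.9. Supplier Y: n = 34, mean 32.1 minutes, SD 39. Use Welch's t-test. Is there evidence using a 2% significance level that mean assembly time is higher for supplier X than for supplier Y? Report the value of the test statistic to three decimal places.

3.083

Let group 1 = supplier X, group 2 = supplier Y. H0: μ_1 = μ_2; H1: μ_1 > μ_2 (Welch's two-sample t-test, right-tailed).
t = (x̄_1 − x̄_2)/√(s_1²/n_1 + s_2²/n_2) = (55.9 − 32.1)/√(13.9²/13 + 39²/34) = 3.083
Welch–Satterthwaite df ≈ 44.93
p-value = P(T ≥ 3.083) ≈ 0.002
Since p ≈ 0.002 < α = 0.02, reject H0; the evidence is statistically significant.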